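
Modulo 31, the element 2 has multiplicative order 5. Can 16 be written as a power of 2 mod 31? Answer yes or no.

⟨2⟩ has order 5; its elements mod 31 are {1, 2, 4, 8, 16}.
16 is in this set.

yes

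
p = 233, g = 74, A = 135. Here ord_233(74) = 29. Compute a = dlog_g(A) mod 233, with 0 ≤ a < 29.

5

Successive powers of 74 modulo 233:
  74^0=1  74^1=74  74^2=117  74^3=37  74^4=175  74^5=135
So 74^5 ≡ 135 (mod 233), giving a = 5.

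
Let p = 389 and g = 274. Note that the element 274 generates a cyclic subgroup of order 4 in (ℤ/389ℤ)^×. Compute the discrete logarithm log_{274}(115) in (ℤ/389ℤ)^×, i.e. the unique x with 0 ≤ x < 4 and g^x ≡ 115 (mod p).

3

Successive powers of 274 modulo 389:
  274^0=1  274^1=274  274^2=388  274^3=115
So 274^3 ≡ 115 (mod 389), giving x = 3.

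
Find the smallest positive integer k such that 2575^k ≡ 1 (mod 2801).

The order of 2575 must divide p − 1 = 2800 = 2^4 · 5^2 · 7.
Divisors: 1, 2, 4, 5, 7, 8, 10, 14, 16, 20, 25, 28, 35, 40, 50, 56, 70, 80, 100, 112, 140, 175, 200, 280, 350, 400, 560, 700, 1400, 2800.
Check each in increasing order: 2575^1 ≡ 2575;  2575^2 ≡ 658;  2575^4 ≡ 1610;  2575^5 ≡ 270;  2575^7 ≡ 1197;  2575^8 ≡ 1175;  2575^10 ≡ 74;  2575^14 ≡ 1498;  2575^16 ≡ 2533;  2575^20 ≡ 2675;  2575^25 ≡ 2393;  2575^28 ≡ 403;  2575^35 ≡ 619;  2575^40 ≡ 1871;  2575^50 ≡ 1205;  2575^56 ≡ 2752;  2575^70 ≡ 2225;  2575^80 ≡ 2192;  2575^100 ≡ 1107;  2575^112 ≡ 2401;  2575^140 ≡ 1258;  2575^175 ≡ 24;  2575^200 ≡ 1412;  2575^280 ≡ 2800;  2575^350 ≡ 576;  2575^400 ≡ 2233;  2575^560 ≡ 1.
Smallest exponent giving 1 is 560.

560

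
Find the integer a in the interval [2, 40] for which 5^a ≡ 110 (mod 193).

26

Compute 5^2 mod 193 = 25, then multiply by 5 repeatedly:
  5^2=25  5^3=125  5^4=46  5^5=37  5^6=185
  5^7=153  5^8=186  5^9=158  5^10=18  5^11=90
  5^12=64  5^13=127  5^14=56  5^15=87  5^16=49
  5^17=52  5^18=67  5^19=142  5^20=131  5^21=76
  5^22=187  5^23=163  5^24=43  5^25=22  5^26=110
Found 110 at exponent 26.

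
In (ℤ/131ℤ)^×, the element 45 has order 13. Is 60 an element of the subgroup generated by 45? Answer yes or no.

yes

60 ∈ ⟨45⟩ iff 60^13 ≡ 1 (mod 131), since |⟨45⟩| = 13.
60^13 mod 131 = 1.
Since 1 = 1, 60 lies in the subgroup.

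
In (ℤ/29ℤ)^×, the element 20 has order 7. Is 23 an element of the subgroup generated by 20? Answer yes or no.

yes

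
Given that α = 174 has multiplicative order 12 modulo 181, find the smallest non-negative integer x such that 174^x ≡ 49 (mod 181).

2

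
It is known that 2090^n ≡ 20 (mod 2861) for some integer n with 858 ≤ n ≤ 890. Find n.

870

Compute 2090^858 mod 2861 = 687, then multiply by 2090 repeatedly:
  2090^858=687  2090^859=2469  2090^860=1827  2090^861=1856  2090^862=2385
  2090^863=788  2090^864=1845  2090^865=2283  2090^866=2183  2090^867=2036
  2090^868=933  2090^869=1629  2090^870=20
Found 20 at exponent 870.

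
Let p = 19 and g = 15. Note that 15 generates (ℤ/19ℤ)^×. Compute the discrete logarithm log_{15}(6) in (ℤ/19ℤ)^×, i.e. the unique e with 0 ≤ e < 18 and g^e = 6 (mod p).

16

Successive powers of 15 modulo 19:
  15^0=1  15^1=15  15^2=16  15^3=12  15^4=9  15^5=2
  15^6=11  15^7=13  15^8=5  15^9=18  15^10=4  15^11=3
  15^12=7  15^13=10  15^14=17  15^15=8  15^16=6
So 15^16 ≡ 6 (mod 19), giving e = 16.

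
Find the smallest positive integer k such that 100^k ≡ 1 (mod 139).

23

The order of 100 must divide p − 1 = 138 = 2 · 3 · 23.
Divisors: 1, 2, 3, 6, 23, 46, 69, 138.
Check each in increasing order: 100^1 ≡ 100;  100^2 ≡ 131;  100^3 ≡ 34;  100^6 ≡ 44;  100^23 ≡ 1.
Smallest exponent giving 1 is 23.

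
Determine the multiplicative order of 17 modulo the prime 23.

22

The order of 17 must divide p − 1 = 22 = 2 · 11.
Divisors: 1, 2, 11, 22.
Check each in increasing order: 17^1 ≡ 17;  17^2 ≡ 13;  17^11 ≡ 22;  17^22 ≡ 1.
Smallest exponent giving 1 is 22.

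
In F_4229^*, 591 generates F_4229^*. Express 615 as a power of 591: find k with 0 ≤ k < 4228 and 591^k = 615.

Baby-step giant-step with m = ceil(sqrt(4228)) = 66.
Baby table (591^j mod 4229 for j=0..65):
  0:1  1:591  2:2503  3:3352  4:1860  5:3949  6:3680  7:1174
  8:278  9:3596  10:2278  11:1476  12:1142  13:2511  14:3851  15:739
  16:1162  17:1644  18:3163  19:115  20:301  21:273  22:641  23:2450
  24:1632  25:300  26:3911  27:2367  28:3327  29:4001  30:580  31:231
  32:1193  33:3049  34:405  35:2531  36:2984  37:51  38:538  39:783
  40:1792  41:1822  42:2636  43:1604  44:668  45:1491  46:1549  47:1995
  48:3383  49:3265  50:1191  51:1867  52:3857  53:56  54:3493  55:611
  56:1636  57:2664  58:1236  59:3088  60:2309  61:2881  62:2613  63:698
  64:2305  65:517
Giant step factor: 591^(-66) ≡ 1813 (mod 4229).
Scan 615·1813^i mod 4229 for i = 0, 1, …:
  i=0: 615   i=1: 2768   i=2: 2790   i=3: 386
  i=4: 2033   i=5: 2370   i=6: 146   i=7: 2500
  i=8: 3241   i=9: 1852     …   i=28: 384
  i=29: 2636
Match at i=29, j=42: k = 29·66 + 42 = 1956.

1956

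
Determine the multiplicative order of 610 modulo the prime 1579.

The order of 610 must divide p − 1 = 1578 = 2 · 3 · 263.
Divisors: 1, 2, 3, 6, 263, 526, 789, 1578.
Check each in increasing order: 610^1 ≡ 610;  610^2 ≡ 1035;  610^3 ≡ 1329;  610^6 ≡ 919;  610^263 ≡ 939;  610^526 ≡ 639;  610^789 ≡ 1.
Smallest exponent giving 1 is 789.

789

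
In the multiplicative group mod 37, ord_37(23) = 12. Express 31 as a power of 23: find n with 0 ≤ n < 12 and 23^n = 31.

3

Successive powers of 23 modulo 37:
  23^0=1  23^1=23  23^2=11  23^3=31
So 23^3 ≡ 31 (mod 37), giving n = 3.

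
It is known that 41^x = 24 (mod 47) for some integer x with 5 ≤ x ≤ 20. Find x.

8

Compute 41^5 mod 47 = 26, then multiply by 41 repeatedly:
  41^5=26  41^6=32  41^7=43  41^8=24
Found 24 at exponent 8.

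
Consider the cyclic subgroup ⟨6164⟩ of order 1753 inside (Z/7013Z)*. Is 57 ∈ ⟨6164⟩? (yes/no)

yes

57 ∈ ⟨6164⟩ iff 57^1753 ≡ 1 (mod 7013), since |⟨6164⟩| = 1753.
57^1753 mod 7013 = 1.
Since 1 = 1, 57 lies in the subgroup.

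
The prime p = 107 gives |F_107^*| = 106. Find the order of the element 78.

The order of 78 must divide p − 1 = 106 = 2 · 53.
Divisors: 1, 2, 53, 106.
Check each in increasing order: 78^1 ≡ 78;  78^2 ≡ 92;  78^53 ≡ 106;  78^106 ≡ 1.
Smallest exponent giving 1 is 106.

106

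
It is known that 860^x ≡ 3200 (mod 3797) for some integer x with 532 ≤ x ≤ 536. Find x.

Compute 860^532 mod 3797 = 3006, then multiply by 860 repeatedly:
  860^532=3006  860^533=3200
Found 3200 at exponent 533.

533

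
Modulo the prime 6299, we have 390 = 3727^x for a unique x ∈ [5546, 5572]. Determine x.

Compute 3727^5546 mod 6299 = 1299, then multiply by 3727 repeatedly:
  3727^5546=1299  3727^5547=3741  3727^5548=3020  3727^5549=5526  3727^5550=3971
  3727^5551=3566  3727^5552=5891  3727^5553=3742  3727^5554=448  3727^5555=461
  3727^5556=4819  3727^5557=1964  3727^5558=390
Found 390 at exponent 5558.

5558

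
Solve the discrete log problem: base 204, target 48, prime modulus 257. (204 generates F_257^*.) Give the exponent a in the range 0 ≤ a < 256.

Baby-step giant-step with m = ceil(sqrt(256)) = 16.
Baby table (204^j mod 257 for j=0..15):
  0:1  1:204  2:239  3:183  4:67  5:47  6:79  7:182
  8:120  9:65  10:153  11:115  12:73  13:243  14:228  15:252
Giant step factor: 204^(-16) ≡ 225 (mod 257).
Scan 48·225^i mod 257 for i = 0, 1, …:
  i=0: 48   i=1: 6   i=2: 65
Match at i=2, j=9: a = 2·16 + 9 = 41.

41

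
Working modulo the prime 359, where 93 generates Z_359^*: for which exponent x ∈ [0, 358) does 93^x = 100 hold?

196

Baby-step giant-step with m = ceil(sqrt(358)) = 19.
Baby table (93^j mod 359 for j=0..18):
  0:1  1:93  2:33  3:197  4:12  5:39  6:37  7:210
  8:144  9:109  10:85  11:7  12:292  13:231  14:302  15:84
  16:273  17:259  18:34
Giant step factor: 93^(-19) ≡ 26 (mod 359).
Scan 100·26^i mod 359 for i = 0, 1, …:
  i=0: 100   i=1: 87   i=2: 108   i=3: 295
  i=4: 131   i=5: 175   i=6: 242   i=7: 189
  i=8: 247   i=9: 319   i=10: 37
Match at i=10, j=6: x = 10·19 + 6 = 196.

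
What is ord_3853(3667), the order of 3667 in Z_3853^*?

The order of 3667 must divide p − 1 = 3852 = 2^2 · 3^2 · 107.
Divisors: 1, 2, 3, 4, 6, 9, 12, 18, 36, 107, 214, 321, 428, 642, 963, 1284, 1926, 3852.
Check each in increasing order: 3667^1 ≡ 3667;  3667^2 ≡ 3772;  3667^3 ≡ 3507;  3667^4 ≡ 2708;  3667^6 ≡ 273;  3667^9 ≡ 1867;  3667^12 ≡ 1322;  3667^18 ≡ 2577;  3667^36 ≡ 2210;  3667^107 ≡ 3411;  3667^214 ≡ 2714;  3667^321 ≡ 2548;  3667^428 ≡ 2713;  3667^642 ≡ 3852;  3667^963 ≡ 1305;  3667^1284 ≡ 1.
Smallest exponent giving 1 is 1284.

1284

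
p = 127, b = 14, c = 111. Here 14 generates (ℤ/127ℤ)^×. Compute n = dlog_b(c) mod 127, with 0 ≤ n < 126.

45

Baby-step giant-step with m = ceil(sqrt(126)) = 12.
Baby table (14^j mod 127 for j=0..11):
  0:1  1:14  2:69  3:77  4:62  5:106  6:87  7:75
  8:34  9:95  10:60  11:78
Giant step factor: 14^(-12) ≡ 122 (mod 127).
Scan 111·122^i mod 127 for i = 0, 1, …:
  i=0: 111   i=1: 80   i=2: 108   i=3: 95
Match at i=3, j=9: n = 3·12 + 9 = 45.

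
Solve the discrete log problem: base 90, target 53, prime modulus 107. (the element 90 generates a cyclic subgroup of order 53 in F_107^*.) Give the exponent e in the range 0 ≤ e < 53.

42

Baby-step giant-step with m = ceil(sqrt(53)) = 8.
Baby table (90^j mod 107 for j=0..7):
  0:1  1:90  2:75  3:9  4:61  5:33  6:81  7:14
Giant step factor: 90^(-8) ≡ 49 (mod 107).
Scan 53·49^i mod 107 for i = 0, 1, …:
  i=0: 53   i=1: 29   i=2: 30   i=3: 79
  i=4: 19   i=5: 75
Match at i=5, j=2: e = 5·8 + 2 = 42.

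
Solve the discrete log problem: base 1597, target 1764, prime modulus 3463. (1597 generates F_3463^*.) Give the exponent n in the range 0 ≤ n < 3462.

Baby-step giant-step with m = ceil(sqrt(3462)) = 59.
Baby table (1597^j mod 3463 for j=0..58):
  0:1  1:1597  2:1641  3:2649  4:2130  5:944  6:1163  7:1143
  8:370  9:2180  10:1145  11:101  12:1999  13:2980  14:898  15:424
  16:1843  17:3184  18:1164  19:2740  20:2011  21:1366  22:3275  23:1045
  24:3162  25:660  26:1268  27:2604  28:2988  29:3285  30:3163  31:2257
  32:2909  33:1790  34:1655  35:766  36:863  37:3400  38:3279  39:507
  40:2800  41:867  42:2862  43:2917  44:714  45:931  46:1180  47:588
  48:563  49:2194  50:2725  51:2297  52:992  53:1633  54:262  55:2854
  56:530  57:1438  58:517
Giant step factor: 1597^(-59) ≡ 2054 (mod 3463).
Scan 1764·2054^i mod 3463 for i = 0, 1, …:
  i=0: 1764   i=1: 958   i=2: 748   i=3: 2283
  i=4: 380   i=5: 1345   i=6: 2619   i=7: 1387
  i=8: 2312   i=9: 1075     …   i=32: 825
  i=33: 1143
Match at i=33, j=7: n = 33·59 + 7 = 1954.

1954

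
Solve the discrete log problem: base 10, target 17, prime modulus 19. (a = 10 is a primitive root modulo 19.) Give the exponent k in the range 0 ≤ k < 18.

Successive powers of 10 modulo 19:
  10^0=1  10^1=10  10^2=5  10^3=12  10^4=6  10^5=3
  10^6=11  10^7=15  10^8=17
So 10^8 ≡ 17 (mod 19), giving k = 8.

8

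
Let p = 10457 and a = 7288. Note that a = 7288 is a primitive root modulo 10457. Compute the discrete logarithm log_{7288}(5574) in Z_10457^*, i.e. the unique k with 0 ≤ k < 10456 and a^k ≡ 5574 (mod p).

8031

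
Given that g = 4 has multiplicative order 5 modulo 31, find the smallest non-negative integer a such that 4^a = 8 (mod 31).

Successive powers of 4 modulo 31:
  4^0=1  4^1=4  4^2=16  4^3=2  4^4=8
So 4^4 ≡ 8 (mod 31), giving a = 4.

4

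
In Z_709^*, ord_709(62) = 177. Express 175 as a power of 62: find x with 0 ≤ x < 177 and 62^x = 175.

138

Baby-step giant-step with m = ceil(sqrt(177)) = 14.
Baby table (62^j mod 709 for j=0..13):
  0:1  1:62  2:299  3:104  4:67  5:609  6:181  7:587
  8:235  9:390  10:74  11:334  12:147  13:606
Giant step factor: 62^(-14) ≡ 567 (mod 709).
Scan 175·567^i mod 709 for i = 0, 1, …:
  i=0: 175   i=1: 674   i=2: 7   i=3: 424
  i=4: 57   i=5: 414   i=6: 59   i=7: 130
  i=8: 683   i=9: 147
Match at i=9, j=12: x = 9·14 + 12 = 138.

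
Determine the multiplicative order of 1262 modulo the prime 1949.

The order of 1262 must divide p − 1 = 1948 = 2^2 · 487.
Divisors: 1, 2, 4, 487, 974, 1948.
Check each in increasing order: 1262^1 ≡ 1262;  1262^2 ≡ 311;  1262^4 ≡ 1220;  1262^487 ≡ 1948;  1262^974 ≡ 1.
Smallest exponent giving 1 is 974.

974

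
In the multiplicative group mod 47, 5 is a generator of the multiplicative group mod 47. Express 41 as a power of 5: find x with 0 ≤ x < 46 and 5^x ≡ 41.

15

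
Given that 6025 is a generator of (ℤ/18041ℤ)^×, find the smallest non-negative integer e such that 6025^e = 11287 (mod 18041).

7714

Baby-step giant-step with m = ceil(sqrt(18040)) = 135.
Baby table (6025^j mod 18041 for j=0..134):
  0:1  1:6025  2:2133  3:6133  4:3357  5:1964  6:16245  7:3700
  8:11865  9:8183  10:14563  11:8692  12:14318  13:11929  14:14922  15:6747
  16:4302  17:12674  18:11338  19:8224  20:9014  21:5940  22:13197  23:5238
  24:5241  25:5275  26:11674  27:12032  28:4062  29:9954  30:4566  31:15666
  32:15179  33:3646  34:11253  35:1247  36:8119  37:7824  38:16508  39:667
  40:13573  41:15513  42:13445  43:2035  44:11036  45:10815  46:14324  47:11997
  48:9679  49:7463  50:6403  51:6417  52:562  53:12383  54:8040  55:915
  56:10370  57:3267  58:944  59:4685  60:11001  61:16432  62:11833  63:13834
  64:430  65:10887  66:15140  67:3204  68:230  69:14634  70:3483  71:3392
  72:14388  73:695  74:1863  75:3073  76:4759  77:5826  78:11905  79:14650
  80:9678  81:1438  82:4270  83:284  84:15246  85:10419  86:9836  87:15256
  88:16546  89:13125  90:4422  91:14034  92:14724  93:4503  94:14952  95:7087
  96:14169  97:16254  98:3802  99:13021  100:9257  101:8694  102:8327  103:16195
  104:9147  105:13461  106:8230  107:9082  108:697  109:13913  110:7339  111:17025
  112:12540  113:15833  114:11058  115:17078  116:7127  117:2595  118:11369  119:14589
  120:2973  121:15653  122:9018  123:11999  124:3688  125:11729  126:628  127:13131
  128:4490  129:8791  130:15440  131:6604  132:8695  133:14352  134:287
Giant step factor: 6025^(-135) ≡ 4391 (mod 18041).
Scan 11287·4391^i mod 18041 for i = 0, 1, …:
  i=0: 11287   i=1: 2590   i=2: 6860   i=3: 11831
  i=4: 9882   i=5: 3257   i=6: 13015   i=7: 13018
  i=8: 8150   i=9: 11347     …   i=56: 7155
  i=57: 8224
Match at i=57, j=19: e = 57·135 + 19 = 7714.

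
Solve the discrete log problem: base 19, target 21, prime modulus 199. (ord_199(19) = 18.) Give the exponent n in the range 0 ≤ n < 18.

17

Successive powers of 19 modulo 199:
  19^0=1  19^1=19  19^2=162  19^3=93  19^4=175  19^5=141
  19^6=92  19^7=156  19^8=178  19^9=198  19^10=180  19^11=37
  19^12=106  19^13=24  19^14=58  19^15=107  19^16=43  19^17=21
So 19^17 ≡ 21 (mod 199), giving n = 17.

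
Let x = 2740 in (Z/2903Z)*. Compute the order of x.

1451

The order of 2740 must divide p − 1 = 2902 = 2 · 1451.
Divisors: 1, 2, 1451, 2902.
Check each in increasing order: 2740^1 ≡ 2740;  2740^2 ≡ 442;  2740^1451 ≡ 1.
Smallest exponent giving 1 is 1451.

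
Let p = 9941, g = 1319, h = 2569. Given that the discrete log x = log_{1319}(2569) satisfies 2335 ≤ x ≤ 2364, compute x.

2336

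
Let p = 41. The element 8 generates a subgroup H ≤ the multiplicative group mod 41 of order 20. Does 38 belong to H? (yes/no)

no

38 ∈ ⟨8⟩ iff 38^20 ≡ 1 (mod 41), since |⟨8⟩| = 20.
38^20 mod 41 = 40.
Since 40 ≠ 1, 38 does not lie in the subgroup.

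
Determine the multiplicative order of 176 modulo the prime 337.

The order of 176 must divide p − 1 = 336 = 2^4 · 3 · 7.
Divisors: 1, 2, 3, 4, 6, 7, 8, 12, 14, 16, 21, 24, 28, 42, 48, 56, 84, 112, 168, 336.
Check each in increasing order: 176^1 ≡ 176;  176^2 ≡ 309;  176^3 ≡ 127;  176^4 ≡ 110;  176^6 ≡ 290;  176^7 ≡ 153;  176^8 ≡ 305;  176^12 ≡ 187;  176^14 ≡ 156;  176^16 ≡ 13;  176^21 ≡ 278;  176^24 ≡ 258;  176^28 ≡ 72;  176^42 ≡ 111;  176^48 ≡ 175;  176^56 ≡ 129;  176^84 ≡ 189;  176^112 ≡ 128;  176^168 ≡ 336;  176^336 ≡ 1.
Smallest exponent giving 1 is 336.

336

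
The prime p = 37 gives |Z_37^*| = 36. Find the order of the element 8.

12

The order of 8 must divide p − 1 = 36 = 2^2 · 3^2.
Divisors: 1, 2, 3, 4, 6, 9, 12, 18, 36.
Check each in increasing order: 8^1 ≡ 8;  8^2 ≡ 27;  8^3 ≡ 31;  8^4 ≡ 26;  8^6 ≡ 36;  8^9 ≡ 6;  8^12 ≡ 1.
Smallest exponent giving 1 is 12.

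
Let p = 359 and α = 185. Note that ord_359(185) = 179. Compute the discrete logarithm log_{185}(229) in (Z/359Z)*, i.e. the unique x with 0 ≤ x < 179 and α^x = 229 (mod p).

Baby-step giant-step with m = ceil(sqrt(179)) = 14.
Baby table (185^j mod 359 for j=0..13):
  0:1  1:185  2:120  3:301  4:40  5:220  6:133  7:193
  8:164  9:184  10:294  11:181  12:98  13:180
Giant step factor: 185^(-14) ≡ 33 (mod 359).
Scan 229·33^i mod 359 for i = 0, 1, …:
  i=0: 229   i=1: 18   i=2: 235   i=3: 216
  i=4: 307   i=5: 79   i=6: 94   i=7: 230
  i=8: 51   i=9: 247   i=10: 253   i=11: 92
  i=12: 164
Match at i=12, j=8: x = 12·14 + 8 = 176.

176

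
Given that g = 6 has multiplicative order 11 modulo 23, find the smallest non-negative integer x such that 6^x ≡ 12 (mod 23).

6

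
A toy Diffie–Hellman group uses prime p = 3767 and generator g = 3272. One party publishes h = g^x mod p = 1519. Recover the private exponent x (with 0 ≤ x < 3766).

745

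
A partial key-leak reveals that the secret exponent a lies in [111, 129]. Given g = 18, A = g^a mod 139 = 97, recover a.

Compute 18^111 mod 139 = 39, then multiply by 18 repeatedly:
  18^111=39  18^112=7  18^113=126  18^114=44  18^115=97
Found 97 at exponent 115.

115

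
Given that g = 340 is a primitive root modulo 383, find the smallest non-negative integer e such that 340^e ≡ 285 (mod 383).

Baby-step giant-step with m = ceil(sqrt(382)) = 20.
Baby table (340^j mod 383 for j=0..19):
  0:1  1:340  2:317  3:157  4:143  5:362  6:137  7:237
  8:150  9:61  10:58  11:187  12:2  13:297  14:251  15:314
  16:286  17:341  18:274  19:91
Giant step factor: 340^(-20) ≡ 323 (mod 383).
Scan 285·323^i mod 383 for i = 0, 1, …:
  i=0: 285   i=1: 135   i=2: 326   i=3: 356
  i=4: 88   i=5: 82   i=6: 59   i=7: 290
  i=8: 218   i=9: 325     …   i=18: 122
  i=19: 340
Match at i=19, j=1: e = 19·20 + 1 = 381.

381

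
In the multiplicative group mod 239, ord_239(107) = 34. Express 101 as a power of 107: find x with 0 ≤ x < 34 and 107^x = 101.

Successive powers of 107 modulo 239:
  107^0=1  107^1=107  107^2=216  107^3=168  107^4=51  107^5=199
  107^6=22  107^7=203  107^8=211  107^9=111  107^10=166  107^11=76
  107^12=6  107^13=164  107^14=101
So 107^14 ≡ 101 (mod 239), giving x = 14.

14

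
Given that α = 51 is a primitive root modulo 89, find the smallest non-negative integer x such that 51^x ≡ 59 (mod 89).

69

Baby-step giant-step with m = ceil(sqrt(88)) = 10.
Baby table (51^j mod 89 for j=0..9):
  0:1  1:51  2:20  3:41  4:44  5:19  6:79  7:24
  8:67  9:35
Giant step factor: 51^(-10) ≡ 18 (mod 89).
Scan 59·18^i mod 89 for i = 0, 1, …:
  i=0: 59   i=1: 83   i=2: 70   i=3: 14
  i=4: 74   i=5: 86   i=6: 35
Match at i=6, j=9: x = 6·10 + 9 = 69.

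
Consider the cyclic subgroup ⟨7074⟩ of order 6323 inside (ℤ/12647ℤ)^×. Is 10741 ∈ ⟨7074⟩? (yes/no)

10741 ∈ ⟨7074⟩ iff 10741^6323 ≡ 1 (mod 12647), since |⟨7074⟩| = 6323.
10741^6323 mod 12647 = 12646.
Since 12646 ≠ 1, 10741 does not lie in the subgroup.

no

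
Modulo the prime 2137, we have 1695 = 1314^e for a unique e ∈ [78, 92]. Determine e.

Compute 1314^78 mod 2137 = 1339, then multiply by 1314 repeatedly:
  1314^78=1339  1314^79=695  1314^80=731  1314^81=1021  1314^82=1695
Found 1695 at exponent 82.

82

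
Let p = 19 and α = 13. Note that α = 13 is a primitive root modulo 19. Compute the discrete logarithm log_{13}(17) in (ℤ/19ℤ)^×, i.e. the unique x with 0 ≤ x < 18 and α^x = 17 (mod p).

2

Successive powers of 13 modulo 19:
  13^0=1  13^1=13  13^2=17
So 13^2 ≡ 17 (mod 19), giving x = 2.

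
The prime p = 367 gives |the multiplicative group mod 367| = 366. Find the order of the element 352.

122

The order of 352 must divide p − 1 = 366 = 2 · 3 · 61.
Divisors: 1, 2, 3, 6, 61, 122, 183, 366.
Check each in increasing order: 352^1 ≡ 352;  352^2 ≡ 225;  352^3 ≡ 295;  352^6 ≡ 46;  352^61 ≡ 366;  352^122 ≡ 1.
Smallest exponent giving 1 is 122.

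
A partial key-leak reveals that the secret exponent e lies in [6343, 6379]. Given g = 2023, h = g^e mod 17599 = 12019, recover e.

6375

Compute 2023^6343 mod 17599 = 15092, then multiply by 2023 repeatedly:
  2023^6343=15092  2023^6344=14450  2023^6345=411  2023^6346=4300  2023^6347=4994
  2023^6348=1036  2023^6349=1547  2023^6350=14558  2023^6351=7707  2023^6352=16146
  2023^6353=17213  2023^6354=11077  2023^6355=5244  2023^6356=14014  2023^6357=15932
  2023^6358=6667  2023^6359=6507  2023^6360=17208  2023^6361=962  2023^6362=10236
  2023^6363=11004  2023^6364=15956  2023^6365=2422  2023^6366=7184  2023^6367=14057
  2023^6368=14926  2023^6369=13013  2023^6370=14794  2023^6371=9962  2023^6372=2271
  2023^6373=894  2023^6374=13464  2023^6375=12019
Found 12019 at exponent 6375.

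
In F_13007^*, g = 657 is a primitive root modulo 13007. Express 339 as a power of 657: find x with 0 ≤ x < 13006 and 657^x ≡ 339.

Baby-step giant-step with m = ceil(sqrt(13006)) = 115.
Baby table (657^j mod 13007 for j=0..114):
  0:1  1:657  2:2418  3:1772  4:6581  5:5393  6:5297  7:7260
  8:9258  9:8237  10:797  11:3349  12:2110  13:7528  14:3236  15:5911
  16:7441  17:11112  18:3657  19:9361  20:10873  21:2718  22:3767  23:3589
  24:3706  25:2533  26:12292  27:11504  28:1061  29:7706  30:3119  31:7084
  32:10689  33:11900  34:1093  35:2716  36:2453  37:11760  38:162  39:2378
  40:1506  41:910  42:12555  43:2197  44:12659  45:5490  46:3991  47:7680
  48:12051  49:9251  50:3638  51:9885  52:3952  53:8071  54:8798  55:5178
  56:7119  57:7670  58:5481  59:11085  60:11932  61:9110  62:2050  63:7129
  64:1233  65:3647  66:2791  67:12707  68:11012  69:2992  70:1687  71:2764
  72:7975  73:10761  74:7176  75:6098  76:230  77:8033  78:9846  79:4343
  80:4818  81:4725  82:8659  83:4904  84:9199  85:8495  86:1212  87:2857
  88:4041  89:1509  90:2881  91:6802  92:7513  93:6388  94:8662  95:6875
  96:3446  97:804  98:7948  99:6029  100:6925  101:10282  102:4641  103:5499
  104:9904  105:3428  106:1985  107:3445  108:147  109:5530  110:4257  111:344
  112:4889  113:12351  114:11246
Giant step factor: 657^(-115) ≡ 5980 (mod 13007).
Scan 339·5980^i mod 13007 for i = 0, 1, …:
  i=0: 339   i=1: 11135   i=2: 4467   i=3: 9289
  i=4: 8330   i=5: 9597   i=6: 3176   i=7: 2260
  i=8: 527   i=9: 3766     …   i=31: 11823
  i=32: 8495
Match at i=32, j=85: x = 32·115 + 85 = 3765.

3765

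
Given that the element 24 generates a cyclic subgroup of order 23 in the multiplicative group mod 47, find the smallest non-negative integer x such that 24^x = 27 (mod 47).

Successive powers of 24 modulo 47:
  24^0=1  24^1=24  24^2=12  24^3=6  24^4=3  24^5=25
  24^6=36  24^7=18  24^8=9  24^9=28  24^10=14  24^11=7
  24^12=27
So 24^12 ≡ 27 (mod 47), giving x = 12.

12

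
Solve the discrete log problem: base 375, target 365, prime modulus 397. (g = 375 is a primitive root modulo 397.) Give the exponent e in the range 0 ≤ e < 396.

333

Baby-step giant-step with m = ceil(sqrt(396)) = 20.
Baby table (375^j mod 397 for j=0..19):
  0:1  1:375  2:87  3:71  4:26  5:222  6:277  7:258
  8:279  9:214  10:56  11:356  12:108  13:6  14:265  15:125
  16:29  17:156  18:141  19:74
Giant step factor: 375^(-20) ≡ 129 (mod 397).
Scan 365·129^i mod 397 for i = 0, 1, …:
  i=0: 365   i=1: 239   i=2: 262   i=3: 53
  i=4: 88   i=5: 236   i=6: 272   i=7: 152
  i=8: 155   i=9: 145     …   i=15: 157
  i=16: 6
Match at i=16, j=13: e = 16·20 + 13 = 333.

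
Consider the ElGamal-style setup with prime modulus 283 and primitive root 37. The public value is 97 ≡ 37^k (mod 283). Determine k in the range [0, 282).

118

Baby-step giant-step with m = ceil(sqrt(282)) = 17.
Baby table (37^j mod 283 for j=0..16):
  0:1  1:37  2:237  3:279  4:135  5:184  6:16  7:26
  8:113  9:219  10:179  11:114  12:256  13:133  14:110  15:108
  16:34
Giant step factor: 37^(-17) ≡ 146 (mod 283).
Scan 97·146^i mod 283 for i = 0, 1, …:
  i=0: 97   i=1: 12   i=2: 54   i=3: 243
  i=4: 103   i=5: 39   i=6: 34
Match at i=6, j=16: k = 6·17 + 16 = 118.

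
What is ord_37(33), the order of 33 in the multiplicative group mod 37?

The order of 33 must divide p − 1 = 36 = 2^2 · 3^2.
Divisors: 1, 2, 3, 4, 6, 9, 12, 18, 36.
Check each in increasing order: 33^1 ≡ 33;  33^2 ≡ 16;  33^3 ≡ 10;  33^4 ≡ 34;  33^6 ≡ 26;  33^9 ≡ 1.
Smallest exponent giving 1 is 9.

9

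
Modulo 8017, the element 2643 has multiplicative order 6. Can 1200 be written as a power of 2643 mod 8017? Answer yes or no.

1200 ∈ ⟨2643⟩ iff 1200^6 ≡ 1 (mod 8017), since |⟨2643⟩| = 6.
1200^6 mod 8017 = 5711.
Since 5711 ≠ 1, 1200 does not lie in the subgroup.

no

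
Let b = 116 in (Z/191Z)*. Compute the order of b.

The order of 116 must divide p − 1 = 190 = 2 · 5 · 19.
Divisors: 1, 2, 5, 10, 19, 38, 95, 190.
Check each in increasing order: 116^1 ≡ 116;  116^2 ≡ 86;  116^5 ≡ 155;  116^10 ≡ 150;  116^19 ≡ 82;  116^38 ≡ 39;  116^95 ≡ 190;  116^190 ≡ 1.
Smallest exponent giving 1 is 190.

190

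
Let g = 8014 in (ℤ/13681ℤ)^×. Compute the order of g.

The order of 8014 must divide p − 1 = 13680 = 2^4 · 3^2 · 5 · 19.
Divisors: 1, 2, 3, 4, 5, 6, 8, 9, 10, 12, 15, 16, 18, 19, 20, 24, 30, 36, 38, 40, 45, 48, 57, 60, 72, 76, 80, 90, 95, 114, 120, 144, 152, 171, 180, 190, 228, 240, 285, 304, 342, 360, 380, 456, 570, 684, 720, 760, 855, 912, 1140, 1368, 1520, 1710, 2280, 2736, 3420, 4560, 6840, 13680.
Check each in increasing order: 8014^1 ≡ 8014;  8014^2 ≡ 5582;  8014^3 ≡ 10959;  8014^4 ≡ 7087;  8014^5 ≡ 5387;  8014^6 ≡ 7863;  8014^8 ≡ 2618;  8014^9 ≡ 7679;  8014^10 ≡ 2368;  8014^12 ≡ 2330;  8014^15 ≡ 5724;  8014^16 ≡ 13424;  8014^18 ≡ 1931;  8014^19 ≡ 1823;  8014^20 ≡ 11895;  8014^24 ≡ 11224;  8014^30 ≡ 11862;  8014^36 ≡ 7529;  8014^38 ≡ 12527;  8014^40 ≡ 2123;  8014^45 ≡ 12966;  8014^48 ≡ 3528;  8014^57 ≡ 3132;  8014^60 ≡ 11640;  8014^72 ≡ 5458;  8014^76 ≡ 4659;  8014^80 ≡ 6080;  8014^90 ≡ 5028;  8014^95 ≡ 11137;  8014^114 ≡ 147;  8014^120 ≡ 6657;  8014^144 ≡ 6227;  8014^152 ≡ 8215;  8014^171 ≡ 8931;  8014^180 ≡ 11977;  8014^190 ≡ 823;  8014^228 ≡ 7928;  8014^240 ≡ 2890;  8014^285 ≡ 13162;  8014^304 ≡ 11533;  8014^342 ≡ 2531;  8014^360 ≡ 3244;  8014^380 ≡ 6960;  8014^456 ≡ 2670;  8014^570 ≡ 9422;  8014^684 ≡ 3253;  8014^720 ≡ 2847;  8014^760 ≡ 10860;  8014^855 ≡ 7780;  8014^912 ≡ 1099;  8014^1140 ≡ 11756;  8014^1368 ≡ 6596;  8014^1520 ≡ 9380;  8014^1710 ≡ 3656;  8014^2280 ≡ 11755;  8014^2736 ≡ 1636;  8014^3420 ≡ 13680;  8014^4560 ≡ 1925;  8014^6840 ≡ 1.
Smallest exponent giving 1 is 6840.

6840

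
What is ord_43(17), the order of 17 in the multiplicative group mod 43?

The order of 17 must divide p − 1 = 42 = 2 · 3 · 7.
Divisors: 1, 2, 3, 6, 7, 14, 21, 42.
Check each in increasing order: 17^1 ≡ 17;  17^2 ≡ 31;  17^3 ≡ 11;  17^6 ≡ 35;  17^7 ≡ 36;  17^14 ≡ 6;  17^21 ≡ 1.
Smallest exponent giving 1 is 21.

21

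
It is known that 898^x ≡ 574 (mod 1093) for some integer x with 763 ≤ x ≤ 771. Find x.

770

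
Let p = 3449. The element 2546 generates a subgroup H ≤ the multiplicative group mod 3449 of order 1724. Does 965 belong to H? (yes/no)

965 ∈ ⟨2546⟩ iff 965^1724 ≡ 1 (mod 3449), since |⟨2546⟩| = 1724.
965^1724 mod 3449 = 1.
Since 1 = 1, 965 lies in the subgroup.

yes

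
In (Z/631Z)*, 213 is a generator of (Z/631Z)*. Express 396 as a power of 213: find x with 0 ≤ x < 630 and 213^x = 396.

Successive powers of 213 modulo 631:
  213^0=1  213^1=213  213^2=568  213^3=463  213^4=183  213^5=488
  213^6=460  213^7=175  213^8=46  213^9=333  213^10=257  213^11=475
  213^12=215  213^13=363  213^14=337  213^15=478  213^16=223  213^17=174
  213^18=464  213^19=396
So 213^19 ≡ 396 (mod 631), giving x = 19.

19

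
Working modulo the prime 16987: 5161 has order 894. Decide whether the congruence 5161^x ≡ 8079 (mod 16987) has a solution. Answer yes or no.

8079 ∈ ⟨5161⟩ iff 8079^894 ≡ 1 (mod 16987), since |⟨5161⟩| = 894.
8079^894 mod 16987 = 11241.
Since 11241 ≠ 1, 8079 does not lie in the subgroup.

no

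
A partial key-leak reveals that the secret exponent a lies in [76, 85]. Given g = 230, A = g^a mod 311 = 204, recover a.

79

Compute 230^76 mod 311 = 218, then multiply by 230 repeatedly:
  230^76=218  230^77=69  230^78=9  230^79=204
Found 204 at exponent 79.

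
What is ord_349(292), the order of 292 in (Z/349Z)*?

87

The order of 292 must divide p − 1 = 348 = 2^2 · 3 · 29.
Divisors: 1, 2, 3, 4, 6, 12, 29, 58, 87, 116, 174, 348.
Check each in increasing order: 292^1 ≡ 292;  292^2 ≡ 108;  292^3 ≡ 126;  292^4 ≡ 147;  292^6 ≡ 171;  292^12 ≡ 274;  292^29 ≡ 226;  292^58 ≡ 122;  292^87 ≡ 1.
Smallest exponent giving 1 is 87.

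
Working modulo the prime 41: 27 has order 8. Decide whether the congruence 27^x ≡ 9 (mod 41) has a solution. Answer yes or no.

yes

9 ∈ ⟨27⟩ iff 9^8 ≡ 1 (mod 41), since |⟨27⟩| = 8.
9^8 mod 41 = 1.
Since 1 = 1, 9 lies in the subgroup.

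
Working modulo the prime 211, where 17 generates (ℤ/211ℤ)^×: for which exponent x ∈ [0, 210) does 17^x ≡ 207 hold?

143

Baby-step giant-step with m = ceil(sqrt(210)) = 15.
Baby table (17^j mod 211 for j=0..14):
  0:1  1:17  2:78  3:60  4:176  5:38  6:13  7:10
  8:170  9:147  10:178  11:72  12:169  13:130  14:100
Giant step factor: 17^(-15) ≡ 88 (mod 211).
Scan 207·88^i mod 211 for i = 0, 1, …:
  i=0: 207   i=1: 70   i=2: 41   i=3: 21
  i=4: 160   i=5: 154   i=6: 48   i=7: 4
  i=8: 141   i=9: 170
Match at i=9, j=8: x = 9·15 + 8 = 143.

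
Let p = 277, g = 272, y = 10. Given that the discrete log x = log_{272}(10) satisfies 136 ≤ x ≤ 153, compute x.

Compute 272^136 mod 277 = 144, then multiply by 272 repeatedly:
  272^136=144  272^137=111  272^138=276  272^139=5  272^140=252
  272^141=125  272^142=206  272^143=78  272^144=164  272^145=11
  272^146=222  272^147=275  272^148=10
Found 10 at exponent 148.

148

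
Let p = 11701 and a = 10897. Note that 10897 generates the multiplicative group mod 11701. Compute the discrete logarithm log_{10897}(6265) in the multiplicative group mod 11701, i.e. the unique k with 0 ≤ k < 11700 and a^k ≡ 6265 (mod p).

Baby-step giant-step with m = ceil(sqrt(11700)) = 109.
Baby table (10897^j mod 11701 for j=0..108):
  0:1  1:10897  2:2861  3:4853  4:6322  5:7047  6:9197  7:644
  8:8769  9:5427  10:1165  11:11121  12:9981  13:2162  14:5201  15:7354
  16:8090  17:1396  18:912  19:3915  20:11610  21:2958  22:8772  23:3015
  24:9748  25:2278  26:5545  27:11602  28:9390  29:9286  30:10995  31:5976
  32:4407  33:2175  34:6450  35:9444  36:973  37:1675  38:10616  39:6466
  40:8281  41:11646  42:9117  43:6459  44:2208  45:3320  46:10249  47:9009
  48:11384  49:9147  50:5741  51:6131  52:8498  53:992  54:9801  55:6470
  56:5065  57:11389  58:5127  59:8345  60:6994  61:5005  62:1124  63:8982
  64:9690  65:2106  66:3421  67:10952  68:5445  69:10095  70:4114  71:3727
  72:10649  73:3336  74:9086  75:7981  76:7125  77:4990  78:1483  79:1170
  80:7101  81:884  82:3025  83:1708  84:7486  85:7271  86:4616  87:9654
  88:7648  89:5734  90:58  91:172  92:2124  93:650  94:3945  95:10892
  96:6881  97:2249  98:5459  99:10540  100:9065  101:1463  102:5549  103:8386
  104:9133  105:5296  106:1180  107:10762  108:6092
Giant step factor: 10897^(-109) ≡ 2022 (mod 11701).
Scan 6265·2022^i mod 11701 for i = 0, 1, …:
  i=0: 6265   i=1: 7348   i=2: 9087   i=3: 3344
  i=4: 10091   i=5: 9159   i=6: 8516   i=7: 7181
  i=8: 10742   i=9: 3268     …   i=64: 11584
  i=65: 9147
Match at i=65, j=49: k = 65·109 + 49 = 7134.

7134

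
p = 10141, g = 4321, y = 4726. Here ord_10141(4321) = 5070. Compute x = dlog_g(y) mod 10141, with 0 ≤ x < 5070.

1378

Baby-step giant-step with m = ceil(sqrt(5070)) = 72.
Baby table (4321^j mod 10141 for j=0..71):
  0:1  1:4321  2:1460  3:958  4:1990  5:9363  6:5074  7:10053
  8:5110  9:3353  10:6965  11:7418  12:7618  13:9833  14:7744  15:6665
  16:9166  17:5681  18:6381  19:9063  20:6822  21:8116  22:1658  23:4672
  24:7122  25:6368  26:3595  27:8124  28:5803  29:6211  30:4645  31:2006
  32:7512  33:8152  34:5099  35:6527  36:1046  37:7021  38:6010  39:8250
  40:2635  41:7633  42:3661  43:9362  44:753  45:8593  46:4152  47:1363
  48:7743  49:2344  50:7706  51:4723  52:4391  53:9841  54:1748  55:8204
  56:6689  57:1319  58:157  59:9091  60:6118  61:8432  62:8200  63:9687
  64:5620  65:6466  66:1131  67:9230  68:8418  69:8552  70:9529  71:2349
Giant step factor: 4321^(-72) ≡ 2745 (mod 10141).
Scan 4726·2745^i mod 10141 for i = 0, 1, …:
  i=0: 4726   i=1: 2531   i=2: 1010   i=3: 3957
  i=4: 954   i=5: 2352   i=6: 6564   i=7: 7764
  i=8: 5939   i=9: 5968     …   i=18: 2644
  i=19: 6965
Match at i=19, j=10: x = 19·72 + 10 = 1378.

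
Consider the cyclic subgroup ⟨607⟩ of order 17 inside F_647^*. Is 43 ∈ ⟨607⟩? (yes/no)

yes

⟨607⟩ has order 17; its elements mod 647 are {1, 43, 53, 67, 218, 221, 293, 300, 306, 316, 338, 372, 445, 468, 555, 573, 607}.
43 is in this set.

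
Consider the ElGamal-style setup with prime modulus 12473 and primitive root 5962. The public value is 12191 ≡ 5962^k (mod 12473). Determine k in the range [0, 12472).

4455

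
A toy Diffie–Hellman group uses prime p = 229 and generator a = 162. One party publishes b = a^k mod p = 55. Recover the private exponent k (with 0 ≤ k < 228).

212

Baby-step giant-step with m = ceil(sqrt(228)) = 16.
Baby table (162^j mod 229 for j=0..15):
  0:1  1:162  2:138  3:143  4:37  5:40  6:68  7:24
  8:224  9:106  10:226  11:201  12:44  13:29  14:118  15:109
Giant step factor: 162^(-16) ≡ 55 (mod 229).
Scan 55·55^i mod 229 for i = 0, 1, …:
  i=0: 55   i=1: 48   i=2: 121   i=3: 14
  i=4: 83   i=5: 214   i=6: 91   i=7: 196
  i=8: 17   i=9: 19   i=10: 129   i=11: 225
  i=12: 9   i=13: 37
Match at i=13, j=4: k = 13·16 + 4 = 212.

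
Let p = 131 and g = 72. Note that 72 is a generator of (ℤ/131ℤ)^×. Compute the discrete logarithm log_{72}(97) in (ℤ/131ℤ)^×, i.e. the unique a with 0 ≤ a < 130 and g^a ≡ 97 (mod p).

37

Baby-step giant-step with m = ceil(sqrt(130)) = 12.
Baby table (72^j mod 131 for j=0..11):
  0:1  1:72  2:75  3:29  4:123  5:79  6:55  7:30
  8:64  9:23  10:84  11:22
Giant step factor: 72^(-12) ≡ 11 (mod 131).
Scan 97·11^i mod 131 for i = 0, 1, …:
  i=0: 97   i=1: 19   i=2: 78   i=3: 72
Match at i=3, j=1: a = 3·12 + 1 = 37.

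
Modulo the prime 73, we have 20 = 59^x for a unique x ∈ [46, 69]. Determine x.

61

Compute 59^46 mod 73 = 6, then multiply by 59 repeatedly:
  59^46=6  59^47=62  59^48=8  59^49=34  59^50=35
  59^51=21  59^52=71  59^53=28  59^54=46  59^55=13
  59^56=37  59^57=66  59^58=25  59^59=15  59^60=9
  59^61=20
Found 20 at exponent 61.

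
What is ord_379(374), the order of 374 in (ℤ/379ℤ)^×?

The order of 374 must divide p − 1 = 378 = 2 · 3^3 · 7.
Divisors: 1, 2, 3, 6, 7, 9, 14, 18, 21, 27, 42, 54, 63, 126, 189, 378.
Check each in increasing order: 374^1 ≡ 374;  374^2 ≡ 25;  374^3 ≡ 254;  374^6 ≡ 86;  374^7 ≡ 328;  374^9 ≡ 241;  374^14 ≡ 327;  374^18 ≡ 94;  374^21 ≡ 378;  374^27 ≡ 293;  374^42 ≡ 1.
Smallest exponent giving 1 is 42.

42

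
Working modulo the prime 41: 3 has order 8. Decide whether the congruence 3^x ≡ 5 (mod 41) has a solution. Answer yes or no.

⟨3⟩ has order 8; its elements mod 41 are {1, 3, 9, 14, 27, 32, 38, 40}.
5 is not in this set.

no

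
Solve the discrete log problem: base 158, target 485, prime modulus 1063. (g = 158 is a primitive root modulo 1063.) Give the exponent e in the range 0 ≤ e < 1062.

65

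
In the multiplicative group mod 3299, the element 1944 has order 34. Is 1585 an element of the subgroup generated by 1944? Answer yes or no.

1585 ∈ ⟨1944⟩ iff 1585^34 ≡ 1 (mod 3299), since |⟨1944⟩| = 34.
1585^34 mod 3299 = 1.
Since 1 = 1, 1585 lies in the subgroup.

yes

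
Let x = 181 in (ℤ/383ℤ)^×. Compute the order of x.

The order of 181 must divide p − 1 = 382 = 2 · 191.
Divisors: 1, 2, 191, 382.
Check each in increasing order: 181^1 ≡ 181;  181^2 ≡ 206;  181^191 ≡ 382;  181^382 ≡ 1.
Smallest exponent giving 1 is 382.

382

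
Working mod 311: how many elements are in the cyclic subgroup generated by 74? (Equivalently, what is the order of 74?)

The order of 74 must divide p − 1 = 310 = 2 · 5 · 31.
Divisors: 1, 2, 5, 10, 31, 62, 155, 310.
Check each in increasing order: 74^1 ≡ 74;  74^2 ≡ 189;  74^5 ≡ 165;  74^10 ≡ 168;  74^31 ≡ 305;  74^62 ≡ 36;  74^155 ≡ 310;  74^310 ≡ 1.
Smallest exponent giving 1 is 310.

310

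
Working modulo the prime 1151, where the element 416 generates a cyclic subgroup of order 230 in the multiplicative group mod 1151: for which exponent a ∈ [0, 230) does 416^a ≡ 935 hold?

Baby-step giant-step with m = ceil(sqrt(230)) = 16.
Baby table (416^j mod 1151 for j=0..15):
  0:1  1:416  2:406  3:850  4:243  5:951  6:823  7:521
  8:348  9:893  10:866  11:1144  12:541  13:611  14:956  15:601
Giant step factor: 416^(-16) ≡ 698 (mod 1151).
Scan 935·698^i mod 1151 for i = 0, 1, …:
  i=0: 935   i=1: 13   i=2: 1017   i=3: 850
Match at i=3, j=3: a = 3·16 + 3 = 51.

51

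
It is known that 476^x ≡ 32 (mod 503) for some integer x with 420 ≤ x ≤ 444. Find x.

428

Compute 476^420 mod 503 = 243, then multiply by 476 repeatedly:
  476^420=243  476^421=481  476^422=91  476^423=58  476^424=446
  476^425=30  476^426=196  476^427=241  476^428=32
Found 32 at exponent 428.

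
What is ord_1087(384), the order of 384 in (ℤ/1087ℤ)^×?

The order of 384 must divide p − 1 = 1086 = 2 · 3 · 181.
Divisors: 1, 2, 3, 6, 181, 362, 543, 1086.
Check each in increasing order: 384^1 ≡ 384;  384^2 ≡ 711;  384^3 ≡ 187;  384^6 ≡ 185;  384^181 ≡ 1086;  384^362 ≡ 1.
Smallest exponent giving 1 is 362.

362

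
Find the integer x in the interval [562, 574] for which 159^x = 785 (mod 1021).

563

Compute 159^562 mod 1021 = 204, then multiply by 159 repeatedly:
  159^562=204  159^563=785
Found 785 at exponent 563.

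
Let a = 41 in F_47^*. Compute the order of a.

The order of 41 must divide p − 1 = 46 = 2 · 23.
Divisors: 1, 2, 23, 46.
Check each in increasing order: 41^1 ≡ 41;  41^2 ≡ 36;  41^23 ≡ 46;  41^46 ≡ 1.
Smallest exponent giving 1 is 46.

46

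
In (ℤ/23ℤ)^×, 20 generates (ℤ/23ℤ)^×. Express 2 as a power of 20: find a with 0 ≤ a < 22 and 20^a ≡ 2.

Successive powers of 20 modulo 23:
  20^0=1  20^1=20  20^2=9  20^3=19  20^4=12  20^5=10
  20^6=16  20^7=21  20^8=6  20^9=5  20^10=8  20^11=22
  20^12=3  20^13=14  20^14=4  20^15=11  20^16=13  20^17=7
  20^18=2
So 20^18 ≡ 2 (mod 23), giving a = 18.

18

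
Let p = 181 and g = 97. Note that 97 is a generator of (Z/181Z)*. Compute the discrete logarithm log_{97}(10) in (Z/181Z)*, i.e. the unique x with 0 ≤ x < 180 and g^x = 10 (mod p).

139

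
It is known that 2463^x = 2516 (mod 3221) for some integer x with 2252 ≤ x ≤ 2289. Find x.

2265

Compute 2463^2252 mod 3221 = 2881, then multiply by 2463 repeatedly:
  2463^2252=2881  2463^2253=40  2463^2254=1890  2463^2255=725  2463^2256=1241
  2463^2257=3075  2463^2258=1154  2463^2259=1380  2463^2260=785  2463^2261=855
  2463^2262=2552  2463^2263=1405  2463^2264=1161  2463^2265=2516
Found 2516 at exponent 2265.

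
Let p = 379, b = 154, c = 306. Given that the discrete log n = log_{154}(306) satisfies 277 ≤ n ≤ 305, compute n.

Compute 154^277 mod 379 = 275, then multiply by 154 repeatedly:
  154^277=275  154^278=281  154^279=68  154^280=239  154^281=43
  154^282=179  154^283=278  154^284=364  154^285=343  154^286=141
  154^287=111  154^288=39  154^289=321  154^290=164  154^291=242
  154^292=126  154^293=75  154^294=180  154^295=53  154^296=203
  154^297=184  154^298=290  154^299=317  154^300=306
Found 306 at exponent 300.

300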